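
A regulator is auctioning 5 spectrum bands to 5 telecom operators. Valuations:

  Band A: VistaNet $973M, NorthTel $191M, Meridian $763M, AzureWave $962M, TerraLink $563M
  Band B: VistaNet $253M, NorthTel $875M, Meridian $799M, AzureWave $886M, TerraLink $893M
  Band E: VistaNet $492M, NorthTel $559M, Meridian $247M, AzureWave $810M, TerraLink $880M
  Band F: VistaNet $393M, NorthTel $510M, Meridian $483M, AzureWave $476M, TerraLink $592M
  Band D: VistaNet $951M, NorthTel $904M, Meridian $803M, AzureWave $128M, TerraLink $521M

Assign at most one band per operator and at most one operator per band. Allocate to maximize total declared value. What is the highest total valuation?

Maximum total: $4151M

Optimal: VistaNet→Band D ($951M), NorthTel→Band B ($875M), Meridian→Band F ($483M), AzureWave→Band A ($962M), TerraLink→Band E ($880M) — total 951+875+483+962+880 = $4151M.
Row-greedy (each operator in turn takes its best remaining band) gives $4078M, worse by 73.
No other one-to-one assignment exceeds $4151M.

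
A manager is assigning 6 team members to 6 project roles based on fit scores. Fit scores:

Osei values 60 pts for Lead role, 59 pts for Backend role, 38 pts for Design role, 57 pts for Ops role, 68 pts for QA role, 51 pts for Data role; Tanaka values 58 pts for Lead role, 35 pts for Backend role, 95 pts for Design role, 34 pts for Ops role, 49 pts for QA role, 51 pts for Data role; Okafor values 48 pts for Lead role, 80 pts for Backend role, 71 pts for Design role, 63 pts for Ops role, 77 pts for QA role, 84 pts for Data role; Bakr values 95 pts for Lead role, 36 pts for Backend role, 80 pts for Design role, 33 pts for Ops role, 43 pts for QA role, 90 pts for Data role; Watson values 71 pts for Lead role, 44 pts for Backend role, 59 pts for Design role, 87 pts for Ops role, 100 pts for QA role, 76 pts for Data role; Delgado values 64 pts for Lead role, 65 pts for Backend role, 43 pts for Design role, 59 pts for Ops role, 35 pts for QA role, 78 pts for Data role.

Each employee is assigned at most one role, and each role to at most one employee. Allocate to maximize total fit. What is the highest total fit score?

Maximum total: 505 pts

Optimal: Osei→Ops role (57 pts), Tanaka→Design role (95 pts), Okafor→Backend role (80 pts), Bakr→Lead role (95 pts), Watson→QA role (100 pts), Delgado→Data role (78 pts) — total 57+95+80+95+100+78 = 505 pts.
Column-greedy (each role in turn goes to its best remaining employee) gives 503 pts, worse by 2.
Checked against all permutations: 505 pts is optimal.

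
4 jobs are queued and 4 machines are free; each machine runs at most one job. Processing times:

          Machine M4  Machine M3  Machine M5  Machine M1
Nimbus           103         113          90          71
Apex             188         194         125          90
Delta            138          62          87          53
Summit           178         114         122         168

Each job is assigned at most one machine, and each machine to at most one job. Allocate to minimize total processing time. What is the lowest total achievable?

Optimal: Nimbus→Machine M4 (103 min), Apex→Machine M1 (90 min), Delta→Machine M3 (62 min), Summit→Machine M5 (122 min) — total 103+90+62+122 = 377 min.

Min total: 377 min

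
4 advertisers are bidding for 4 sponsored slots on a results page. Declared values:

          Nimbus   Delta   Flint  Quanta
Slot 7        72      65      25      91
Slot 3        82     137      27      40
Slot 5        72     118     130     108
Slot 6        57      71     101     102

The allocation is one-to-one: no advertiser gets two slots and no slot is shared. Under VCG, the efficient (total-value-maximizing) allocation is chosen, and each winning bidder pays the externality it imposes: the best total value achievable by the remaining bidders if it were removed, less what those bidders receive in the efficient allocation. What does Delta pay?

Delta pays $10.

Efficient allocation: Nimbus→Slot 7 ($72), Delta→Slot 3 ($137), Flint→Slot 5 ($130), Quanta→Slot 6 ($102); total welfare W = $441.
Delta receives Slot 3 at value $137, so the others get W − 137 = $304.
Without Delta: best allocation of the remaining 3 bidders over all 4 slots is Nimbus→Slot 3 ($82), Flint→Slot 5 ($130), Quanta→Slot 6 ($102), total $314.
VCG payment = (others' best without Delta) − (others' welfare with Delta) = 314 − 304 = $10.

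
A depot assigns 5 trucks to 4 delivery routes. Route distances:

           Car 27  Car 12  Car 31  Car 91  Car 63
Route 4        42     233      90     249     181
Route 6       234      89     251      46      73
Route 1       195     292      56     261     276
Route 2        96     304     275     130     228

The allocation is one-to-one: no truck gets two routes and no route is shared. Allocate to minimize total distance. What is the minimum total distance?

Optimal: Car 27→Route 4 (42 km), Car 63→Route 6 (73 km), Car 31→Route 1 (56 km), Car 91→Route 2 (130 km) — total 42+73+56+130 = 301 km.
Row-greedy (each truck in turn takes its cheapest remaining route) gives 317 km, worse by 16.

Minimum total: 301 km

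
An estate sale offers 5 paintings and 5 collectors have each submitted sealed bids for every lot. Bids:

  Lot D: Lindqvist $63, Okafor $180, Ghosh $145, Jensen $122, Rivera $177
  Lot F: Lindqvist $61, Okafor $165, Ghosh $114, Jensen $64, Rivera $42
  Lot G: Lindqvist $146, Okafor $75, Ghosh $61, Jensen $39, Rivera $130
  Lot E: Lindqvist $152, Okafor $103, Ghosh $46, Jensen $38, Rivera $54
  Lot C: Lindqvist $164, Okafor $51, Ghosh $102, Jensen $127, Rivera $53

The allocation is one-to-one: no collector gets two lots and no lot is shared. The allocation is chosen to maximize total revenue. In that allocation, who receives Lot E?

This is a one-to-one assignment (maximum-weight bipartite matching).
Optimal: Lindqvist→Lot E ($152), Okafor→Lot F ($165), Ghosh→Lot D ($145), Jensen→Lot C ($127), Rivera→Lot G ($130) — total 152+165+145+127+130 = $719.
Every other assignment is strictly worse.
Lindqvist's own top lot is Lot C ($164), but forcing Lindqvist→Lot C and reassigning the rest optimally gives only $642 — worse by 77.

Lindqvist receives Lot E.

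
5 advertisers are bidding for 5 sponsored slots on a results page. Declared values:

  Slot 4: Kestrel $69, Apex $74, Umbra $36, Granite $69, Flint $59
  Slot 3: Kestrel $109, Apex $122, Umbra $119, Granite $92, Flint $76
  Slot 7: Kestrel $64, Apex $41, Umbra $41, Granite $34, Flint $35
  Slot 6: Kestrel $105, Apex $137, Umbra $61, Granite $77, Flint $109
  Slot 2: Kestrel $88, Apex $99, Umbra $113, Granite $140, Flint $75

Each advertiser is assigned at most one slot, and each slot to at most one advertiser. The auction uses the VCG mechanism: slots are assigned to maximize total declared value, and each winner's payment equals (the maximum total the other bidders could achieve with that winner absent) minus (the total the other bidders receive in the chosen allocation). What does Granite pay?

Granite pays $39.

Efficient allocation: Kestrel→Slot 7 ($64), Apex→Slot 6 ($137), Umbra→Slot 3 ($119), Granite→Slot 2 ($140), Flint→Slot 4 ($59); total welfare W = $519.
Granite receives Slot 2 at value $140, so the others get W − 140 = $379.
Without Granite: best allocation of the remaining 4 bidders over all 5 slots is Kestrel→Slot 3 ($109), Apex→Slot 6 ($137), Umbra→Slot 2 ($113), Flint→Slot 4 ($59), total $418.
VCG payment = (others' best without Granite) − (others' welfare with Granite) = 418 − 379 = $39.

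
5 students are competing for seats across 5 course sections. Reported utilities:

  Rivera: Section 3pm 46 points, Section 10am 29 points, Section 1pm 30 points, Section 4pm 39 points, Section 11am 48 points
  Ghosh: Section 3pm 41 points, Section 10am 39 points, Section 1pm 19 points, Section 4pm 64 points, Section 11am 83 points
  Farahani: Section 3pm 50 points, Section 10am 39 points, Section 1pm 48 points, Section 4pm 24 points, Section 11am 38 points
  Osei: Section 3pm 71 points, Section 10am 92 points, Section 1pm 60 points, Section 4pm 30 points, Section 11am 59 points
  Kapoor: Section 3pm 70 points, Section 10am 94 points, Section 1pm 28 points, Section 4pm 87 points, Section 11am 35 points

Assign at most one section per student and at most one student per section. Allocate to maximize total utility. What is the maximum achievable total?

Maximum total: 356 points

Optimal: Rivera→Section 3pm (46 points), Ghosh→Section 11am (83 points), Farahani→Section 1pm (48 points), Osei→Section 10am (92 points), Kapoor→Section 4pm (87 points) — total 46+83+48+92+87 = 356 points.
Column-greedy (each section in turn goes to its best remaining student) gives 325 points, worse by 31.
Swapping Osei↔Rivera (Osei→Section 3pm 71 points, Rivera→Section 10am 29 points) loses 38.
Every other assignment is strictly worse.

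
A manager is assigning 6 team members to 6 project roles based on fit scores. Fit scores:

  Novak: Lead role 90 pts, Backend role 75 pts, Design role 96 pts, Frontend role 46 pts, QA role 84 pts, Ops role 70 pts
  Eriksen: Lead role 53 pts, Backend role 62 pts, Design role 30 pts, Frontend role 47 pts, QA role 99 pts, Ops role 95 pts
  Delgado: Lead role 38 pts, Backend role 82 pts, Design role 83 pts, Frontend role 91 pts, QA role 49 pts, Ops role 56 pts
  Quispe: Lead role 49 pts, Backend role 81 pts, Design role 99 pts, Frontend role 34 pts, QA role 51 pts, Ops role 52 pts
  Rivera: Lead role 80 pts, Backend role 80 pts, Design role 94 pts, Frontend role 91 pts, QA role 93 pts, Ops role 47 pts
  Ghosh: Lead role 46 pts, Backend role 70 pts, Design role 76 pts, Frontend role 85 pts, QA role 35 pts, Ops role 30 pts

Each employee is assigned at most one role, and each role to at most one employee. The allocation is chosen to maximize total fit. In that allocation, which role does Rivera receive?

Optimal: Novak→Lead role (90 pts), Eriksen→Ops role (95 pts), Delgado→Backend role (82 pts), Quispe→Design role (99 pts), Rivera→QA role (93 pts), Ghosh→Frontend role (85 pts) — total 90+95+82+99+93+85 = 544 pts.
Next-best assignment: Novak→Lead role, Eriksen→Ops role, Delgado→Frontend role, Quispe→Design role, Rivera→QA role, Ghosh→Backend role = 538 pts.
Rivera's own top role is Design role (94 pts), but forcing Rivera→Design role and reassigning the rest optimally gives only 505 pts — worse by 39.

Rivera receives QA role.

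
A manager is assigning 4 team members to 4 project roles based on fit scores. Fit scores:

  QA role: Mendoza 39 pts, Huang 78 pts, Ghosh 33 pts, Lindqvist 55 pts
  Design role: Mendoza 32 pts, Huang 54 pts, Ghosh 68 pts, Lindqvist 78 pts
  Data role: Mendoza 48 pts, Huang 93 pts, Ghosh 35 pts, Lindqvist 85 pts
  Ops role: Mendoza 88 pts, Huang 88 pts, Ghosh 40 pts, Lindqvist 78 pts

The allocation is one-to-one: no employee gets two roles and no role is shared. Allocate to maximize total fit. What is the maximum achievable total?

Treat this as an assignment problem: match each employee to one role.
Optimal: Mendoza→Ops role (88 pts), Huang→QA role (78 pts), Ghosh→Design role (68 pts), Lindqvist→Data role (85 pts) — total 88+78+68+85 = 319 pts.
Row-greedy (each employee in turn takes its best remaining role) gives 304 pts, worse by 15.
No other one-to-one assignment exceeds 319 pts.

Maximum total: 319 pts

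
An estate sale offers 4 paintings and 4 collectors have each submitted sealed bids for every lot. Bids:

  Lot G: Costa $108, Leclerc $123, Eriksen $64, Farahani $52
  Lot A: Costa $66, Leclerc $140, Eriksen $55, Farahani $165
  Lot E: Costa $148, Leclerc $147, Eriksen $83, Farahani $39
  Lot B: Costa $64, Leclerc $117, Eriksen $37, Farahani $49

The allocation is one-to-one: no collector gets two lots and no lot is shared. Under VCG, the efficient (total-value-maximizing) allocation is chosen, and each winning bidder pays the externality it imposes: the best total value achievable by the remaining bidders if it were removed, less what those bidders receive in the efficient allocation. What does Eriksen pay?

Efficient allocation: Costa→Lot E ($148), Leclerc→Lot B ($117), Eriksen→Lot G ($64), Farahani→Lot A ($165); total welfare W = $494.
Eriksen receives Lot G at value $64, so the others get W − 64 = $430.
Without Eriksen: best allocation of the remaining 3 bidders over all 4 lots is Costa→Lot E ($148), Leclerc→Lot G ($123), Farahani→Lot A ($165), total $436.
VCG payment = (others' best without Eriksen) − (others' welfare with Eriksen) = 436 − 430 = $6.

Eriksen pays $6.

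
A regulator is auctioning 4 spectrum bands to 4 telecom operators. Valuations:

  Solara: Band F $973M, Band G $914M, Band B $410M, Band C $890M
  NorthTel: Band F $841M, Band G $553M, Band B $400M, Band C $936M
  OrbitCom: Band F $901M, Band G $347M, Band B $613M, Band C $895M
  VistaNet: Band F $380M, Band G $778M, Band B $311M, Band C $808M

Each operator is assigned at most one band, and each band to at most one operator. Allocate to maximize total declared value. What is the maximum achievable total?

This is a one-to-one assignment (maximum-weight bipartite matching).
Optimal: Solara→Band F ($973M), NorthTel→Band C ($936M), OrbitCom→Band B ($613M), VistaNet→Band G ($778M) — total 973+936+613+778 = $3300M.
Checked against all permutations: $3300M is optimal.

Max total: $3300M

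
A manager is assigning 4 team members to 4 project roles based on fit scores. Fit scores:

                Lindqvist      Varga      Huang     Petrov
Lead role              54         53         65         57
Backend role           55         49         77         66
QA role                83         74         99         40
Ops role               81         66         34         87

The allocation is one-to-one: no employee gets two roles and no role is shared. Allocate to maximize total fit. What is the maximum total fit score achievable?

Optimal: Lindqvist→QA role (83 pts), Varga→Lead role (53 pts), Huang→Backend role (77 pts), Petrov→Ops role (87 pts) — total 83+53+77+87 = 300 pts.
Next-best assignment: Lindqvist→Ops role, Varga→Lead role, Huang→QA role, Petrov→Backend role = 299 pts.
Swapping Lindqvist↔Huang (Lindqvist→Backend role 55 pts, Huang→QA role 99 pts) loses 6.

Max total: 300 pts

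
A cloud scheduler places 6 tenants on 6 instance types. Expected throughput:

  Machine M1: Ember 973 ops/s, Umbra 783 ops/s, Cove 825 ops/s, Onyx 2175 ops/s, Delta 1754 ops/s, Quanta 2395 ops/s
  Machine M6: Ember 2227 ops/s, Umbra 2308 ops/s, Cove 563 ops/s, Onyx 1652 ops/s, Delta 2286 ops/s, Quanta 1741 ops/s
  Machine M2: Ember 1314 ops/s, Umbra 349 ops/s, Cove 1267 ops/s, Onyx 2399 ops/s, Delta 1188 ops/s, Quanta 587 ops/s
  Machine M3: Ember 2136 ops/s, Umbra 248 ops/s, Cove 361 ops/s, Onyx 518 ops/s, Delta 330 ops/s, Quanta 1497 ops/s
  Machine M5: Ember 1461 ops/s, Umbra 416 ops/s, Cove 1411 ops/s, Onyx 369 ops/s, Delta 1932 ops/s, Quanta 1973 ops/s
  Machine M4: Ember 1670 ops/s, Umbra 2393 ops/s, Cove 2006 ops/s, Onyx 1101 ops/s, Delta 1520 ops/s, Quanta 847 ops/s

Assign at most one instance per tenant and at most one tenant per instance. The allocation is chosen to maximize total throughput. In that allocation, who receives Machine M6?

Optimal: Ember→Machine M3 (2136 ops/s), Umbra→Machine M6 (2308 ops/s), Cove→Machine M4 (2006 ops/s), Onyx→Machine M2 (2399 ops/s), Delta→Machine M5 (1932 ops/s), Quanta→Machine M1 (2395 ops/s) — total 2136+2308+2006+2399+1932+2395 = 13176 ops/s.
Every other assignment is strictly worse.
Umbra's own top instance is Machine M4 (2393 ops/s), but forcing Umbra→Machine M4 and reassigning the rest optimally gives only 13020 ops/s — worse by 156.

Umbra receives Machine M6.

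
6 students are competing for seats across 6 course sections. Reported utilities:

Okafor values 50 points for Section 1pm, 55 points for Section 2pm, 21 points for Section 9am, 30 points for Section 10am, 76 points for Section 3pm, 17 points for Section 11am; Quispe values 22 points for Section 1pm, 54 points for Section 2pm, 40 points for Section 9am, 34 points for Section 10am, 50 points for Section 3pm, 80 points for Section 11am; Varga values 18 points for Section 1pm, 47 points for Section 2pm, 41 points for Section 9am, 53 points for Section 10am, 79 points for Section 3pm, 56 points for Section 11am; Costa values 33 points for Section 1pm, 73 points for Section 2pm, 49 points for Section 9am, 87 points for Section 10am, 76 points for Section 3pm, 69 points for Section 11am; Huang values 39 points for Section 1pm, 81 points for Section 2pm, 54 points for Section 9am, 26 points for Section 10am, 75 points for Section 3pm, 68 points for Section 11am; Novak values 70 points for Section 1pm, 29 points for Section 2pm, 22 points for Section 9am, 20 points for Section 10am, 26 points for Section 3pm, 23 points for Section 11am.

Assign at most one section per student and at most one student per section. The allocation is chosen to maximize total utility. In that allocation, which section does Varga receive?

Optimal: Okafor→Section 3pm (76 points), Quispe→Section 11am (80 points), Varga→Section 9am (41 points), Costa→Section 10am (87 points), Huang→Section 2pm (81 points), Novak→Section 1pm (70 points) — total 76+80+41+87+81+70 = 435 points.
Row-greedy (each student in turn takes its best remaining section) gives 406 points, worse by 29.
Every other assignment is strictly worse.
Varga's own top section is Section 3pm (79 points), but forcing Varga→Section 3pm and reassigning the rest optimally gives only 425 points — worse by 10.

Varga receives Section 9am.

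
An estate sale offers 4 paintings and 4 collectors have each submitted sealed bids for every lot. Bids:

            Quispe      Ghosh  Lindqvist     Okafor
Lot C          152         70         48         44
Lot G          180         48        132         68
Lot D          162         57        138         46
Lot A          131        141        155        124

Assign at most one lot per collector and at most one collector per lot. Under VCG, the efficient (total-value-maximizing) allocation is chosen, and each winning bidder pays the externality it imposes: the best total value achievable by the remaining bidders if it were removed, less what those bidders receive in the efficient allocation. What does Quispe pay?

Quispe pays $15.

Efficient allocation: Quispe→Lot G ($180), Ghosh→Lot C ($70), Lindqvist→Lot D ($138), Okafor→Lot A ($124); total welfare W = $512.
Quispe receives Lot G at value $180, so the others get W − 180 = $332.
Without Quispe: best allocation of the remaining 3 bidders over all 4 lots is Ghosh→Lot A ($141), Lindqvist→Lot D ($138), Okafor→Lot G ($68), total $347.
VCG payment = (others' best without Quispe) − (others' welfare with Quispe) = 347 − 332 = $15.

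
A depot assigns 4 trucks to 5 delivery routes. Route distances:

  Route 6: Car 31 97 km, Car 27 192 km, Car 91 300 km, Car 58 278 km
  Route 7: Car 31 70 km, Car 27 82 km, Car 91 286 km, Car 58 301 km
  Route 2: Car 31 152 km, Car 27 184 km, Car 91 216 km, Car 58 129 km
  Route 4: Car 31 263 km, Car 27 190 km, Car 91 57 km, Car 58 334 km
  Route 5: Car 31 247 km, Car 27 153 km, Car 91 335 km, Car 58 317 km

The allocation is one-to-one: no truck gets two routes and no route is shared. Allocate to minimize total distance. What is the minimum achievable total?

Min total: 365 km

Optimal: Car 31→Route 6 (97 km), Car 27→Route 7 (82 km), Car 91→Route 4 (57 km), Car 58→Route 2 (129 km) — total 97+82+57+129 = 365 km.
Next-best assignment: Car 31→Route 7, Car 27→Route 5, Car 91→Route 4, Car 58→Route 2 = 409 km.
Swapping Car 31↔Car 27 (Car 31→Route 7 70 km, Car 27→Route 6 192 km) adds 83.
Every other assignment is strictly worse.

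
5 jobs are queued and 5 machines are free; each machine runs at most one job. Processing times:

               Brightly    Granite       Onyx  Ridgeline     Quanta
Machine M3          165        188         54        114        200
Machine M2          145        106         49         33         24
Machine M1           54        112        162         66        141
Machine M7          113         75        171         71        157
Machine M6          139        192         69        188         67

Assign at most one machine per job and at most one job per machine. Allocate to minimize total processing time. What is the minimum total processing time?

This is the linear assignment problem.
Optimal: Brightly→Machine M1 (54 min), Granite→Machine M7 (75 min), Onyx→Machine M3 (54 min), Ridgeline→Machine M2 (33 min), Quanta→Machine M6 (67 min) — total 54+75+54+33+67 = 283 min.
Next-best assignment: Brightly→Machine M1, Granite→Machine M7, Onyx→Machine M6, Ridgeline→Machine M3, Quanta→Machine M2 = 336 min.
Swapping Quanta↔Granite (Quanta→Machine M7 157 min, Granite→Machine M6 192 min) adds 207.

Minimum total: 283 min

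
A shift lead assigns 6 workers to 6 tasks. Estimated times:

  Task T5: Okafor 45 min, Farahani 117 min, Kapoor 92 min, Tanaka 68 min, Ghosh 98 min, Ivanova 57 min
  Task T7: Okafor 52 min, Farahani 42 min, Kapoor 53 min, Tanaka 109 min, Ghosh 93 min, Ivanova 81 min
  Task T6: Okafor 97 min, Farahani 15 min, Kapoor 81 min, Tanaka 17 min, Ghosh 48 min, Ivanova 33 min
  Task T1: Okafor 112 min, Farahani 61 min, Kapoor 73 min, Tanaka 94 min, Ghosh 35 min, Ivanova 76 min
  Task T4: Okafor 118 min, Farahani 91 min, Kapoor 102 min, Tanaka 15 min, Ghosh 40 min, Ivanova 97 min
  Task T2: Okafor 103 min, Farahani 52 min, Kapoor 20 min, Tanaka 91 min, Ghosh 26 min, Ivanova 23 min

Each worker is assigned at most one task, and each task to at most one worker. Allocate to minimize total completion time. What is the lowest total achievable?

Minimum total: 186 min

Optimal: Okafor→Task T5 (45 min), Farahani→Task T6 (15 min), Kapoor→Task T7 (53 min), Tanaka→Task T4 (15 min), Ghosh→Task T1 (35 min), Ivanova→Task T2 (23 min) — total 45+15+53+15+35+23 = 186 min.
Min-entry greedy (repeatedly take the single cheapest remaining cell) gives 211 min, worse by 25.
Every other assignment is strictly worse.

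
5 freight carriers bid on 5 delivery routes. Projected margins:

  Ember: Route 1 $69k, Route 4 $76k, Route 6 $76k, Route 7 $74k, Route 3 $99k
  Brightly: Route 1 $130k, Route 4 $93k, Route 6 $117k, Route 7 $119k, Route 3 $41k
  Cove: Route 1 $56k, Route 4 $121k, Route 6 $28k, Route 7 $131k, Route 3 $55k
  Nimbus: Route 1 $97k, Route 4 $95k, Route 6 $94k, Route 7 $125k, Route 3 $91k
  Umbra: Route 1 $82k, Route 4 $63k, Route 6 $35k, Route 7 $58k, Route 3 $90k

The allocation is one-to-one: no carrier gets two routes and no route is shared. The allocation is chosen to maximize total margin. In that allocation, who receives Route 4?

Cove receives Route 4.

Optimal: Ember→Route 3 ($99k), Brightly→Route 6 ($117k), Cove→Route 4 ($121k), Nimbus→Route 7 ($125k), Umbra→Route 1 ($82k) — total 99+117+121+125+82 = $544k.
Max-entry greedy (repeatedly take the single best remaining cell) gives $490k, worse by 54.
Every other assignment is strictly worse.
Cove's own top route is Route 7 ($131k), but forcing Cove→Route 7 and reassigning the rest optimally gives only $524k — worse by 20.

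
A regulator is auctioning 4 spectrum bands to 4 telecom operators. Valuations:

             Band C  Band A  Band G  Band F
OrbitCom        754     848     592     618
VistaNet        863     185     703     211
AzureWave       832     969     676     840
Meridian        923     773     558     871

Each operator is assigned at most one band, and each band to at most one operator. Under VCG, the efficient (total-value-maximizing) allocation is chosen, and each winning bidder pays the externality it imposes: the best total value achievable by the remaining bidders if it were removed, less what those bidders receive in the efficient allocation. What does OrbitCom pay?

OrbitCom pays $237M.

Efficient allocation: OrbitCom→Band A ($848M), VistaNet→Band G ($703M), AzureWave→Band F ($840M), Meridian→Band C ($923M); total welfare W = $3314M.
OrbitCom receives Band A at value $848M, so the others get W − 848 = $2466M.
Without OrbitCom: best allocation of the remaining 3 bidders over all 4 bands is VistaNet→Band C ($863M), AzureWave→Band A ($969M), Meridian→Band F ($871M), total $2703M.
VCG payment = (others' best without OrbitCom) − (others' welfare with OrbitCom) = 2703 − 2466 = $237M.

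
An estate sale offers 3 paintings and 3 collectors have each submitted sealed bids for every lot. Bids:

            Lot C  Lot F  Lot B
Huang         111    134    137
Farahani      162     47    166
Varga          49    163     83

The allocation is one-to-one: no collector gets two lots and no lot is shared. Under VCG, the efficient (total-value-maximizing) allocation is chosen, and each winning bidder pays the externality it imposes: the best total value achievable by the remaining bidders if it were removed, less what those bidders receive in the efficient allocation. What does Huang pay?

Huang pays $4.

Efficient allocation: Huang→Lot B ($137), Farahani→Lot C ($162), Varga→Lot F ($163); total welfare W = $462.
Huang receives Lot B at value $137, so the others get W − 137 = $325.
Without Huang: best allocation of the remaining 2 bidders over all 3 lots is Farahani→Lot B ($166), Varga→Lot F ($163), total $329.
VCG payment = (others' best without Huang) − (others' welfare with Huang) = 329 − 325 = $4.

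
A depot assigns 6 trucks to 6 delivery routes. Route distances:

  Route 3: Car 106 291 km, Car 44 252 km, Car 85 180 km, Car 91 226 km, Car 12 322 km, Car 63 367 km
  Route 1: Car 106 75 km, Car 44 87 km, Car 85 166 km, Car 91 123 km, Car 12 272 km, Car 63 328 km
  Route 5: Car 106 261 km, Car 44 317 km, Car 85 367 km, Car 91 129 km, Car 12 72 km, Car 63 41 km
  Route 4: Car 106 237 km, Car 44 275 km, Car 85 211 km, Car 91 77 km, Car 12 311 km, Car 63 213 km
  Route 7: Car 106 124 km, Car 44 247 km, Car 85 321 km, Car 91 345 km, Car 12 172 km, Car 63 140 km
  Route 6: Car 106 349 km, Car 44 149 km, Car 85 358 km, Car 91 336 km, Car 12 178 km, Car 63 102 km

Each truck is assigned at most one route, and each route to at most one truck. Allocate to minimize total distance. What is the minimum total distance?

Minimum total: 642 km

Treat this as an assignment problem: match each truck to one route.
Optimal: Car 106→Route 7 (124 km), Car 44→Route 1 (87 km), Car 85→Route 3 (180 km), Car 91→Route 4 (77 km), Car 12→Route 5 (72 km), Car 63→Route 6 (102 km) — total 124+87+180+77+72+102 = 642 km.
Min-entry greedy (repeatedly take the single cheapest remaining cell) gives 694 km, worse by 52.
Next-best assignment: Car 106→Route 7, Car 44→Route 1, Car 85→Route 3, Car 91→Route 4, Car 12→Route 6, Car 63→Route 5 = 687 km.
Swapping Car 44↔Car 106 (Car 44→Route 7 247 km, Car 106→Route 1 75 km) adds 111.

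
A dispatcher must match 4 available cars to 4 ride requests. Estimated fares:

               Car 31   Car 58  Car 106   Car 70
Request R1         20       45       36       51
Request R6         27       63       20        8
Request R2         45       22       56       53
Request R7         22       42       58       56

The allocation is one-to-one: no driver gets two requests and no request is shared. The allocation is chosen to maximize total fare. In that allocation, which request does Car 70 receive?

Car 70 receives Request R1.

Optimal: Car 31→Request R2 ($45), Car 58→Request R6 ($63), Car 106→Request R7 ($58), Car 70→Request R1 ($51) — total 45+63+58+51 = $217.
Next-best assignment: Car 31→Request R2, Car 58→Request R6, Car 106→Request R1, Car 70→Request R7 = $200.
Swapping Car 58↔Car 106 (Car 58→Request R7 $42, Car 106→Request R6 $20) loses 59.
Checked against all permutations: $217 is optimal.
Car 70's own top request is Request R7 ($56), but forcing Car 70→Request R7 and reassigning the rest optimally gives only $200 — worse by 17.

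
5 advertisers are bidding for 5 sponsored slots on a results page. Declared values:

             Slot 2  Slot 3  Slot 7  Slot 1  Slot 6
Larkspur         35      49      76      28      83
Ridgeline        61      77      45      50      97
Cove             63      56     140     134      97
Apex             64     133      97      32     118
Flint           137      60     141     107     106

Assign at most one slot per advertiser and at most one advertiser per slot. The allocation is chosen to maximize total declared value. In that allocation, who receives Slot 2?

This is a one-to-one assignment (maximum-weight bipartite matching).
Optimal: Larkspur→Slot 7 ($76), Ridgeline→Slot 6 ($97), Cove→Slot 1 ($134), Apex→Slot 3 ($133), Flint→Slot 2 ($137) — total 76+97+134+133+137 = $577.
Column-greedy (each slot in turn goes to its best remaining advertiser) gives $543, worse by 34.
Next-best assignment: Larkspur→Slot 6, Ridgeline→Slot 2, Cove→Slot 1, Apex→Slot 3, Flint→Slot 7 = $552.
Checked against all permutations: $577 is optimal.
Flint's own top slot is Slot 7 ($141), but forcing Flint→Slot 7 and reassigning the rest optimally gives only $552 — worse by 25.

Flint receives Slot 2.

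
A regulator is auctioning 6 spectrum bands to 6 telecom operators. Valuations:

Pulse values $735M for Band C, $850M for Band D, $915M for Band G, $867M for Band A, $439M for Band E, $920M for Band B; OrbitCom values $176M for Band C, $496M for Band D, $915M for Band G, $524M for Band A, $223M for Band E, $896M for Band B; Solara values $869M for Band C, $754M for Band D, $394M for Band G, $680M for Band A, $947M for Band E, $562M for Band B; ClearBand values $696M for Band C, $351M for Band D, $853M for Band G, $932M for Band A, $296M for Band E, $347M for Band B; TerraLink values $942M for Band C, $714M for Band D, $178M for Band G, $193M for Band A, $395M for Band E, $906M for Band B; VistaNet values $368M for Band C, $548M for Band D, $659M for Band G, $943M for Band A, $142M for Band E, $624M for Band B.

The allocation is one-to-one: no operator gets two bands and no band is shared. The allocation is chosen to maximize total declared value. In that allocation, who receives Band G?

ClearBand receives Band G.

Optimal: Pulse→Band D ($850M), OrbitCom→Band B ($896M), Solara→Band E ($947M), ClearBand→Band G ($853M), TerraLink→Band C ($942M), VistaNet→Band A ($943M) — total 850+896+947+853+942+943 = $5431M.
Next-best assignment: Pulse→Band D, OrbitCom→Band G, Solara→Band E, ClearBand→Band C, TerraLink→Band B, VistaNet→Band A = $5257M.
Checked against all permutations: $5431M is optimal.
ClearBand's own top band is Band A ($932M), but forcing ClearBand→Band A and reassigning the rest optimally gives only $5226M — worse by 205.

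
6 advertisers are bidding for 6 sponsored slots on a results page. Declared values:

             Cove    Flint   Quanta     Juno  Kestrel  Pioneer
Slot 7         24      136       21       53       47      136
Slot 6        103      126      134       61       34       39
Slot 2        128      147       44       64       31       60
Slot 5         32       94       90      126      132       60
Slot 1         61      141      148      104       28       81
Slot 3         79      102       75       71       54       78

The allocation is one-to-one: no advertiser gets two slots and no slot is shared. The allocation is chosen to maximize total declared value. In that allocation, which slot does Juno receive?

Treat this as an assignment problem: match each advertiser to one slot.
Optimal: Cove→Slot 2 ($128), Flint→Slot 1 ($141), Quanta→Slot 6 ($134), Juno→Slot 3 ($71), Kestrel→Slot 5 ($132), Pioneer→Slot 7 ($136) — total 128+141+134+71+132+136 = $742.
No other one-to-one assignment exceeds $742.
Juno's own top slot is Slot 5 ($126), but forcing Juno→Slot 5 and reassigning the rest optimally gives only $719 — worse by 23.

Juno receives Slot 3.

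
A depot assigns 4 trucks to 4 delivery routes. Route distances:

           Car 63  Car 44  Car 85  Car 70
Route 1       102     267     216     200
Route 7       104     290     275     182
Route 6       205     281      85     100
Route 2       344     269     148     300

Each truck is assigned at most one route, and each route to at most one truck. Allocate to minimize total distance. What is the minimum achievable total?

Treat this as an assignment problem: match each truck to one route.
Optimal: Car 63→Route 7 (104 km), Car 44→Route 1 (267 km), Car 85→Route 2 (148 km), Car 70→Route 6 (100 km) — total 104+267+148+100 = 619 km.
Next-best assignment: Car 63→Route 1, Car 44→Route 2, Car 85→Route 6, Car 70→Route 7 = 638 km.
Every other assignment is strictly worse.

Minimum total: 619 km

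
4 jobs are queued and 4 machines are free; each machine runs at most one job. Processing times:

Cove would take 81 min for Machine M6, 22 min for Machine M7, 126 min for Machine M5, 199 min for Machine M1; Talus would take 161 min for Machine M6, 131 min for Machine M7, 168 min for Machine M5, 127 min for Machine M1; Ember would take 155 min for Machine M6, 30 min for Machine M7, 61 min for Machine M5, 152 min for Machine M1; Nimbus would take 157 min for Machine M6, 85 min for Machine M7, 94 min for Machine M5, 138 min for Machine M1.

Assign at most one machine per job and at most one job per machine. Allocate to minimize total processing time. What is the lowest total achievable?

Min total: 332 min

Treat this as an assignment problem: match each job to one machine.
Optimal: Cove→Machine M6 (81 min), Talus→Machine M1 (127 min), Ember→Machine M7 (30 min), Nimbus→Machine M5 (94 min) — total 81+127+30+94 = 332 min.
Min-entry greedy (repeatedly take the single cheapest remaining cell) gives 367 min, worse by 35.
Swapping Talus↔Cove (Talus→Machine M6 161 min, Cove→Machine M1 199 min) adds 152.
No other one-to-one assignment undercuts 332 min.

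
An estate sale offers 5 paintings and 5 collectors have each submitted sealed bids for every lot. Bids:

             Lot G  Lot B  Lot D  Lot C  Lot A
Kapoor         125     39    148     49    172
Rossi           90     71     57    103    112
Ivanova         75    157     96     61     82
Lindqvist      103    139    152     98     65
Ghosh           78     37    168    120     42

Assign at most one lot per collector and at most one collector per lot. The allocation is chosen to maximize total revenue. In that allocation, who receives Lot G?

Lindqvist receives Lot G.

Optimal: Kapoor→Lot A ($172), Rossi→Lot C ($103), Ivanova→Lot B ($157), Lindqvist→Lot G ($103), Ghosh→Lot D ($168) — total 172+103+157+103+168 = $703.
Row-greedy (each collector in turn takes its best remaining lot) gives $662, worse by 41.
Next-best assignment: Kapoor→Lot A, Rossi→Lot G, Ivanova→Lot B, Lindqvist→Lot D, Ghosh→Lot C = $691.
Lindqvist's own top lot is Lot D ($152), but forcing Lindqvist→Lot D and reassigning the rest optimally gives only $691 — worse by 12.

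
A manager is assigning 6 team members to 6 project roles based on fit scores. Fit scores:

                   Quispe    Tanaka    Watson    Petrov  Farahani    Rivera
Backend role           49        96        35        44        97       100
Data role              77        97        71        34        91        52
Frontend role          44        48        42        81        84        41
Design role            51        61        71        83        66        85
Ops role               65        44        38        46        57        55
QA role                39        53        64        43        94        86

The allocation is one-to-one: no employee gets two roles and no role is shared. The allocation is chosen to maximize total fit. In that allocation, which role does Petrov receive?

Petrov receives Frontend role.

Optimal: Quispe→Ops role (65 pts), Tanaka→Data role (97 pts), Watson→Design role (71 pts), Petrov→Frontend role (81 pts), Farahani→QA role (94 pts), Rivera→Backend role (100 pts) — total 65+97+71+81+94+100 = 508 pts.
Max-entry greedy (repeatedly take the single best remaining cell) gives 481 pts, worse by 27.
Next-best assignment: Quispe→Ops role, Tanaka→Data role, Watson→Design role, Petrov→Frontend role, Farahani→Backend role, Rivera→QA role = 497 pts.
Petrov's own top role is Design role (83 pts), but forcing Petrov→Design role and reassigning the rest optimally gives only 493 pts — worse by 15.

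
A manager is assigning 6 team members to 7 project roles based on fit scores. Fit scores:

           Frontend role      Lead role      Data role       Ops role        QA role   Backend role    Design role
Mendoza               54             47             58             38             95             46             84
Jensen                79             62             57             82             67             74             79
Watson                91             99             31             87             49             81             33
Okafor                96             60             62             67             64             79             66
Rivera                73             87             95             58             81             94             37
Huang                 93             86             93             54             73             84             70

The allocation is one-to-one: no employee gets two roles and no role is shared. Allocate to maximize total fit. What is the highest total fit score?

Maximum total: 559 pts

Optimal: Mendoza→QA role (95 pts), Jensen→Ops role (82 pts), Watson→Lead role (99 pts), Okafor→Frontend role (96 pts), Rivera→Backend role (94 pts), Huang→Data role (93 pts) — total 95+82+99+96+94+93 = 559 pts.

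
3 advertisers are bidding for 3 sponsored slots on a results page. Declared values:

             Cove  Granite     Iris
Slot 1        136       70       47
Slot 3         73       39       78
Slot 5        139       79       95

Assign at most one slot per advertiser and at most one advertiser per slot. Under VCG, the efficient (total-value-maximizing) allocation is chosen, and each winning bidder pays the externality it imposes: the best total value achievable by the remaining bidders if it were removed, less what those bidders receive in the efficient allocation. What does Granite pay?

Efficient allocation: Cove→Slot 1 ($136), Granite→Slot 5 ($79), Iris→Slot 3 ($78); total welfare W = $293.
Granite receives Slot 5 at value $79, so the others get W − 79 = $214.
Without Granite: best allocation of the remaining 2 bidders over all 3 slots is Cove→Slot 1 ($136), Iris→Slot 5 ($95), total $231.
VCG payment = (others' best without Granite) − (others' welfare with Granite) = 231 − 214 = $17.

Granite pays $17.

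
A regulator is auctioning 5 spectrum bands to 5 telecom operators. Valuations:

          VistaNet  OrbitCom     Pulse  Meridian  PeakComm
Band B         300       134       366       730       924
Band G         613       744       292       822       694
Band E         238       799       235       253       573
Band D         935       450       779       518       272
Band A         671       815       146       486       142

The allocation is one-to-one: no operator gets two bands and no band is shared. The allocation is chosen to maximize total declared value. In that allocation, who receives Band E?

Optimal: VistaNet→Band A ($671M), OrbitCom→Band E ($799M), Pulse→Band D ($779M), Meridian→Band G ($822M), PeakComm→Band B ($924M) — total 671+799+779+822+924 = $3995M.
Max-entry greedy (repeatedly take the single best remaining cell) gives $3731M, worse by 264.
Next-best assignment: VistaNet→Band D, OrbitCom→Band A, Pulse→Band E, Meridian→Band G, PeakComm→Band B = $3731M.
Swapping Meridian↔Pulse (Meridian→Band D $518M, Pulse→Band G $292M) loses 791.
OrbitCom's own top band is Band A ($815M), but forcing OrbitCom→Band A and reassigning the rest optimally gives only $3731M — worse by 264.

OrbitCom receives Band E.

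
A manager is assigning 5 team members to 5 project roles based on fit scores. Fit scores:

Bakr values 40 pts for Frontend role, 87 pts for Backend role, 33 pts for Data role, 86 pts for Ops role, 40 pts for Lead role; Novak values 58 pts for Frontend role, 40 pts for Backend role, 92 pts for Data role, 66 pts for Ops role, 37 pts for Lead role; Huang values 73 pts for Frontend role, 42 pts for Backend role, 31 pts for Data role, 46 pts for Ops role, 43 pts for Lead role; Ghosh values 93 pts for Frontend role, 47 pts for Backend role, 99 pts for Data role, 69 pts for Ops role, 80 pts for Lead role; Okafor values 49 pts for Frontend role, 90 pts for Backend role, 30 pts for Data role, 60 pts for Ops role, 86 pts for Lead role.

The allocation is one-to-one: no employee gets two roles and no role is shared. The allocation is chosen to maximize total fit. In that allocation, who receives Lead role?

This is a one-to-one assignment (maximum-weight bipartite matching).
Optimal: Bakr→Ops role (86 pts), Novak→Data role (92 pts), Huang→Frontend role (73 pts), Ghosh→Lead role (80 pts), Okafor→Backend role (90 pts) — total 86+92+73+80+90 = 421 pts.
Row-greedy (each employee in turn takes its best remaining role) gives 392 pts, worse by 29.
Every other assignment is strictly worse.
Ghosh's own top role is Data role (99 pts), but forcing Ghosh→Data role and reassigning the rest optimally gives only 411 pts — worse by 10.

Ghosh receives Lead role.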